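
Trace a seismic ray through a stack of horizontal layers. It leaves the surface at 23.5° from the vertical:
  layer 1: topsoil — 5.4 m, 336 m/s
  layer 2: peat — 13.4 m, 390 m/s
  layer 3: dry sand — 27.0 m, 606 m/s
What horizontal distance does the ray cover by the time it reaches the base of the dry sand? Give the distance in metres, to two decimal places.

Apply Snell's law at each interface; in layer i the horizontal offset is hᵢ·tan θᵢ.
Layer 1: θ = 23.50°; offset = 5.4·tan 23.50° = 2.3480 m.
Layer 2: sin θ = 390·sin 23.5°/336 = 0.4628, θ = 27.57°; offset = 13.4·tan 27.57° = 6.9965 m.
Layer 3: sin θ = 606·sin 23.5°/336 = 0.7192, θ = 45.99°; offset = 27.0·tan 45.99° = 27.9458 m.
Summing the layer offsets gives 37.2903 m.

37.29 m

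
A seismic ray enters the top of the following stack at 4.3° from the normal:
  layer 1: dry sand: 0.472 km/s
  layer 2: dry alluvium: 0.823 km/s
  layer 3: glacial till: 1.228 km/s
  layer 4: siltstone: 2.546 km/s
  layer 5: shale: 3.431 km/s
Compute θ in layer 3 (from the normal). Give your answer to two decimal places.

Snell's law across each interface conserves sin θ / V, so sin θ_3 = V_3·sin θ₁/V₁.
sin θ_3 = 1.228 × sin 4.3° / 0.472 = 0.1951.
θ_3 = arcsin 0.1951 = 11.25°.

11.25°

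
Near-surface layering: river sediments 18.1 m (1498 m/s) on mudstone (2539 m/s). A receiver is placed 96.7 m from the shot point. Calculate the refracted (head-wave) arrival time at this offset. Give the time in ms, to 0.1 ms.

t = x/V₂ + 2h·√(V₂²−V₁²)/(V₁V₂).
√(V₂²−V₁²) = √(2539²−1498²) = 2050.0 m/s; delay term = 2·18.1·2050.0/(1498·2539) = 0.01951 s.
t = 96.7/2539 + 0.01951 = 0.05760 s.

57.6 ms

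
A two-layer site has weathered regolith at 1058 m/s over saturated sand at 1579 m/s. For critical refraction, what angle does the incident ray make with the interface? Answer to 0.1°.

Critical incidence: sin θ_c = V₁/V₂ = 1058/1579 = 0.6700.
θ_c = arcsin 0.6700 = 42.07°.
Measured from the interface: 90° − 42.07° = 47.93°.

47.9°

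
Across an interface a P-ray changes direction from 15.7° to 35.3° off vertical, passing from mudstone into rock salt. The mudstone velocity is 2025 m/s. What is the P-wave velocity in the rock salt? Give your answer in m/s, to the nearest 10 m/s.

sin 15.7° = 0.2706; sin 35.3° = 0.5779.
V₂ = V₁·(sin θ₂/sin θ₁) = 2025·(0.5779/0.2706) = 4324.32 m/s.

4320 m/s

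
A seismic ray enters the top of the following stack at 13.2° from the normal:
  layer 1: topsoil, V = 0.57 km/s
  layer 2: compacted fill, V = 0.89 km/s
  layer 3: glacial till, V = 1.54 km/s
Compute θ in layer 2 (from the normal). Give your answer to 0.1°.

Snell's law across each interface conserves sin θ / V, so sin θ_2 = V_2·sin θ₁/V₁.
sin θ_2 = 0.89 × sin 13.2° / 0.57 = 0.3565.
θ_2 = 20.89° from the vertical.

20.9°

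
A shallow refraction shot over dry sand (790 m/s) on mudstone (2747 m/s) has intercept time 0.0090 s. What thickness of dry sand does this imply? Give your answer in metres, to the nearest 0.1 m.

θ_c = arcsin(790/2747) = 16.71°; cos θ_c = 0.9578.
tᵢ = 2h cos θ_c/V₁ ⇒ h = tᵢ·V₁/(2 cos θ_c) = 0.009·790/(2·0.9578) = 3.71 m.

3.7 m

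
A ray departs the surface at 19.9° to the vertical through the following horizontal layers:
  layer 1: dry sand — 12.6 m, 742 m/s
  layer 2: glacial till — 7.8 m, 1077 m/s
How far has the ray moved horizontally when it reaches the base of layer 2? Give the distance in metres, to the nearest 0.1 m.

Ray parameter p = sin 19.9° / 742 m/s = 4.5873e-04 s/m.
Layer 1: θ = 19.90°; offset = 12.6·tan 19.90° = 4.561 m.
Layer 2: sin θ = p·1077 = 0.4941 → θ = 29.61°; offset = 7.8·tan 29.61° = 4.432 m.
Summing the layer offsets gives 8.993 m.

9.0 m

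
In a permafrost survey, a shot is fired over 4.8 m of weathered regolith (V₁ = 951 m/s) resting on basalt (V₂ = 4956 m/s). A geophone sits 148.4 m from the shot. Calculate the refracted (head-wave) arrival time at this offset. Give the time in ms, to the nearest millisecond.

θ_c = arcsin(V₁/V₂) = arcsin(951/4956) = 11.06°, cos θ_c = 0.9814.
Intercept time tᵢ = 2h cos θ_c / V₁ = 2·4.8·0.9814/951 = 0.00991 s.
t = x/V₂ + tᵢ = 148.4/4956 + 0.00991 = 0.03985 s.

40 ms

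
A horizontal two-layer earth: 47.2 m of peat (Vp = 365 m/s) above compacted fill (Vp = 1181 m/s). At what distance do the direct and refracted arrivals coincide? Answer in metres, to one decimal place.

129.9 m

θ_c = arcsin(365/1181) = 18.00°, so cos θ_c = 0.9510 and tᵢ = 2h cos θ_c/V₁ = 0.2460 s.
At crossover x/V₁ = x/V₂ + tᵢ ⇒ x = tᵢ/(1/V₁ − 1/V₂) = 0.24597/(2.7397e-03 − 8.4674e-04) = 129.94 m.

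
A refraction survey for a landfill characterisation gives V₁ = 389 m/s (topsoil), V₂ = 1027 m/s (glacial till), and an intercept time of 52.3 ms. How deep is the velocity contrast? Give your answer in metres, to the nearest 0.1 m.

θ_c = arcsin(389/1027) = 22.26°; cos θ_c = 0.9255.
tᵢ = 2h cos θ_c/V₁ ⇒ h = tᵢ·V₁/(2 cos θ_c) = 0.0523·389/(2·0.9255) = 10.99 m.

11.0 m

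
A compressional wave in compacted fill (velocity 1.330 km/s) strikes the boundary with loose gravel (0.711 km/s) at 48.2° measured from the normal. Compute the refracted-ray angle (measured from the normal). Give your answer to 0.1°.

sin θ₁/V₁ = sin θ₂/V₂ ⇒ sin θ₂ = 0.711·sin 48.2°/1.330 = 0.711·0.7455/1.330 = 0.3985.
θ₂ = sin⁻¹(0.3985) = 23.49° (from vertical).

23.5°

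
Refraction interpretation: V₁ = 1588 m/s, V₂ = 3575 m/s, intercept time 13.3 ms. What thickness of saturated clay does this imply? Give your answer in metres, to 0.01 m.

11.79 m

h = tᵢ·V₁·V₂ / (2·√(V₂²−V₁²)).
√(V₂²−V₁²) = √(3575² − 1588²) = 3202.9 m/s.
h = 0.0133 s × 1588 × 3575 / (2 × 3202.9) = 11.79 m.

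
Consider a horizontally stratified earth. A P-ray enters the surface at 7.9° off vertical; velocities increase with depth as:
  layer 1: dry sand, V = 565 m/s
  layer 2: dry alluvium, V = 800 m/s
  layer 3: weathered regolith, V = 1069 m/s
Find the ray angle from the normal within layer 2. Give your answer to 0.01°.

Ray parameter p = sin 7.9° / 565 = 2.4326e-04 s/m.
sin θ_2 = p·V_2 = 2.4326e-04 × 800 = 0.1946.
θ_2 = arcsin 0.1946 = 11.22°.

11.22°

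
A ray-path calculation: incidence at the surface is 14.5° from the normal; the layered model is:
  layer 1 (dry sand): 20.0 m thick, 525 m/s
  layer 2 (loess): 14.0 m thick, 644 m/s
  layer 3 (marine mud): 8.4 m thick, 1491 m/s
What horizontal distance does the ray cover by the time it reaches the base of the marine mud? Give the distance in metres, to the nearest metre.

Apply Snell's law at each interface; in layer i the horizontal offset is hᵢ·tan θᵢ.
Layer 1: θ = 14.50°; offset = 20.0·tan 14.50° = 5.172 m.
Layer 2: sin θ = 644·sin 14.5°/525 = 0.3071, θ = 17.89°; offset = 14.0·tan 17.89° = 4.518 m.
Layer 3: sin θ = 1491·sin 14.5°/525 = 0.7111, θ = 45.32°; offset = 8.4·tan 45.32° = 8.495 m.
Total horizontal offset = 18.186 m.

18 m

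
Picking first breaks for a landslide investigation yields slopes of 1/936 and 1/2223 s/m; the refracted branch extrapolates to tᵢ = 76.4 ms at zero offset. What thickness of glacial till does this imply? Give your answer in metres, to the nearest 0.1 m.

h = tᵢ·V₁·V₂ / (2·√(V₂²−V₁²)).
√(V₂²−V₁²) = √(2223² − 936²) = 2016.3 m/s.
h = 0.0764 s × 936 × 2223 / (2 × 2016.3) = 39.42 m.

39.4 m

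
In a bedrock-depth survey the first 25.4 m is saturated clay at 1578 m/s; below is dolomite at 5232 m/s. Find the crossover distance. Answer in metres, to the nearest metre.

x_cross = 2h·√((V₂+V₁)/(V₂−V₁)).
(V₂+V₁)/(V₂−V₁) = (5232+1578)/(5232−1578) = 1.8637; √ = 1.3652.
x_cross = 2·25.4·1.3652 = 69.35 m.

69 m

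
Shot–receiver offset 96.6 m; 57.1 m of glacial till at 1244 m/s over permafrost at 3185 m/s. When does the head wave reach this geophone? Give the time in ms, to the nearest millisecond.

t = x/V₂ + 2h·√(V₂²−V₁²)/(V₁V₂).
√(V₂²−V₁²) = √(3185²−1244²) = 2932.0 m/s; delay term = 2·57.1·2932.0/(1244·3185) = 0.08451 s.
t = 96.6/3185 + 0.08451 = 0.11484 s.

115 ms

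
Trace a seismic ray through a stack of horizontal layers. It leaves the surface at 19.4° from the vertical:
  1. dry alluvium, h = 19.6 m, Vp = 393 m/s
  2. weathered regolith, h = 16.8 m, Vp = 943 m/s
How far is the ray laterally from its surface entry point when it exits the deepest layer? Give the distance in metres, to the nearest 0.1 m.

Apply Snell's law at each interface; in layer i the horizontal offset is hᵢ·tan θᵢ.
Layer 1: θ = 19.40°; offset = 19.6·tan 19.40° = 6.902 m.
Layer 2: sin θ = 943·sin 19.4°/393 = 0.7970, θ = 52.85°; offset = 16.8·tan 52.85° = 22.170 m.
Summing the layer offsets gives 29.073 m.

29.1 m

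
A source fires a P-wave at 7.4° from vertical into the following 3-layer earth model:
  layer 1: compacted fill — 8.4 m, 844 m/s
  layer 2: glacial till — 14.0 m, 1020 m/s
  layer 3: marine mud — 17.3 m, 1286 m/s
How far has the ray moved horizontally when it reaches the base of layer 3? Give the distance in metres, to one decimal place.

Apply Snell's law at each interface; in layer i the horizontal offset is hᵢ·tan θᵢ.
Layer 1: θ = 7.40°; offset = 8.4·tan 7.40° = 1.091 m.
Layer 2: sin θ = 1020·sin 7.4°/844 = 0.1557, θ = 8.95°; offset = 14.0·tan 8.95° = 2.206 m.
Layer 3: sin θ = 1286·sin 7.4°/844 = 0.1962, θ = 11.32°; offset = 17.3·tan 11.32° = 3.462 m.
Σ offsets = 6.759 m.

6.8 m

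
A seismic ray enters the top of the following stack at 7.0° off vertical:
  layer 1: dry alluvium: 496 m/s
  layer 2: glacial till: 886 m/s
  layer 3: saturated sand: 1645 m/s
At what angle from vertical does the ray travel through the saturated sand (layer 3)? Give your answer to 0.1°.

Snell's law across each interface conserves sin θ / V, so sin θ_3 = V_3·sin θ₁/V₁.
sin θ_3 = 1645 × sin 7.0° / 496 = 0.4042.
θ_3 = arcsin 0.4042 = 23.84°.

23.8°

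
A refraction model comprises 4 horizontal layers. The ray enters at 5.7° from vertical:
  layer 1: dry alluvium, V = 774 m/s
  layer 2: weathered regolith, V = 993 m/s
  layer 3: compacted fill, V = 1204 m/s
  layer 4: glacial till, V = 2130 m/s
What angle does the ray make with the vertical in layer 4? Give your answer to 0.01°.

15.86°

Snell's law across each interface conserves sin θ / V, so sin θ_4 = V_4·sin θ₁/V₁.
sin θ_4 = 2130 × sin 5.7° / 774 = 0.2733.
θ_4 = 15.86° from the vertical.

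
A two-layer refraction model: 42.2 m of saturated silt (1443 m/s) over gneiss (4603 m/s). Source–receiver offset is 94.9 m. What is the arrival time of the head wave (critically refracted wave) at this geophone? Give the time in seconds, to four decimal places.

θ_c = arcsin(V₁/V₂) = arcsin(1443/4603) = 18.27°, cos θ_c = 0.9496.
Intercept time tᵢ = 2h cos θ_c / V₁ = 2·42.2·0.9496/1443 = 0.05554 s.
t = x/V₂ + tᵢ = 94.9/4603 + 0.05554 = 0.07616 s.

0.0762 s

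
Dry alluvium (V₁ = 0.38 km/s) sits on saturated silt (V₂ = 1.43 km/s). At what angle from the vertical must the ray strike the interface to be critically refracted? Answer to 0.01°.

At critical incidence the refracted ray runs along the interface (θ₂ = 90°), so sin θ_c = V₁/V₂.
θ_c = arcsin(0.38/1.43) = arcsin 0.2657 = 15.41°.

15.41°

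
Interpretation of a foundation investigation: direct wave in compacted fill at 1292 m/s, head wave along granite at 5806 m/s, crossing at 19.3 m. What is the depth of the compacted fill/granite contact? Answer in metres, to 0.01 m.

h = (x_cross/2)·√((V₂−V₁)/(V₂+V₁)).
(V₂−V₁)/(V₂+V₁) = (5806−1292)/(5806+1292) = 0.6360; √ = 0.7975.
h = (19.3/2)·0.7975 = 7.70 m.

7.70 m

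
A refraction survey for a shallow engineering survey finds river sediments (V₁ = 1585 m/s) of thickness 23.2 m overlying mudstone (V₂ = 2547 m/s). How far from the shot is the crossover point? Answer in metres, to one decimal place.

96.2 m

x_cross = 2h·√((V₂+V₁)/(V₂−V₁)).
(V₂+V₁)/(V₂−V₁) = (2547+1585)/(2547−1585) = 4.2952; √ = 2.0725.
x_cross = 2·23.2·2.0725 = 96.16 m.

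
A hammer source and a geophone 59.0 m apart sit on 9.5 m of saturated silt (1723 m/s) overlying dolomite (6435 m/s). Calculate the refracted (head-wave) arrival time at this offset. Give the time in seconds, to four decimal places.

0.0198 s

θ_c = arcsin(V₁/V₂) = arcsin(1723/6435) = 15.53°, cos θ_c = 0.9635.
Intercept time tᵢ = 2h cos θ_c / V₁ = 2·9.5·0.9635/1723 = 0.01062 s.
t = x/V₂ + tᵢ = 59.0/6435 + 0.01062 = 0.01979 s.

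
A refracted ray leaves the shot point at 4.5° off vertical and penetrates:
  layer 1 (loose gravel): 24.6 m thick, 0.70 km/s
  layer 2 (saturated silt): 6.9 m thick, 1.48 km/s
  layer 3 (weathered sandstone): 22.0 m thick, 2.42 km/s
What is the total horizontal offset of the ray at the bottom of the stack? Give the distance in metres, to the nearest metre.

Ray parameter p = sin 4.5° / 0.70 km/s = 1.1208e-01 s/km.
Layer 1: θ = 4.50°; offset = 24.6·tan 4.50° = 1.936 m.
Layer 2: sin θ = p·1.48 = 0.1659 → θ = 9.55°; offset = 6.9·tan 9.55° = 1.161 m.
Layer 3: sin θ = p·2.42 = 0.2712 → θ = 15.74°; offset = 22.0·tan 15.74° = 6.200 m.
Summing the layer offsets gives 9.297 m.

9 m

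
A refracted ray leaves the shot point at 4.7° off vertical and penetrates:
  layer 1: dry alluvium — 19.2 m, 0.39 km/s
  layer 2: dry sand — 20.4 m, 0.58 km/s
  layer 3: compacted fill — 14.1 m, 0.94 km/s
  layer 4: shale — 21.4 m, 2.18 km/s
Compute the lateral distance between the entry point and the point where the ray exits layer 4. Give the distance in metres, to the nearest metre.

Apply Snell's law at each interface; in layer i the horizontal offset is hᵢ·tan θᵢ.
Layer 1: θ = 4.70°; offset = 19.2·tan 4.70° = 1.579 m.
Layer 2: sin θ = 0.58·sin 4.7°/0.39 = 0.1219, θ = 7.00°; offset = 20.4·tan 7.00° = 2.505 m.
Layer 3: sin θ = 0.94·sin 4.7°/0.39 = 0.1975, θ = 11.39°; offset = 14.1·tan 11.39° = 2.841 m.
Layer 4: sin θ = 2.18·sin 4.7°/0.39 = 0.4580, θ = 27.26°; offset = 21.4·tan 27.26° = 11.026 m.
Total horizontal offset = 17.950 m.

18 m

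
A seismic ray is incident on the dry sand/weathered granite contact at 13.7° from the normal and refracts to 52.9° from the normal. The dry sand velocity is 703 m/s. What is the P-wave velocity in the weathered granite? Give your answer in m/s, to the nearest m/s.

2367 m/s

Snell's law: sin 13.7°/V₁ = sin 52.9°/V₂.
V₂ = V₁·sin 52.9°/sin 13.7° = 703 × 3.3676 = 2367.45 m/s.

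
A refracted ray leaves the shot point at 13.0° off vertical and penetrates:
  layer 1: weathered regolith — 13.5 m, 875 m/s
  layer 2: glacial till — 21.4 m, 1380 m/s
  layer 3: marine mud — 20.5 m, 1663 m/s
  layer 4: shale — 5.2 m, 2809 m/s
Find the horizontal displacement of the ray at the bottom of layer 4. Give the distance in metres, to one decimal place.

26.4 m

Apply Snell's law at each interface; in layer i the horizontal offset is hᵢ·tan θᵢ.
Layer 1: θ = 13.00°; offset = 13.5·tan 13.00° = 3.117 m.
Layer 2: sin θ = 1380·sin 13.0°/875 = 0.3548, θ = 20.78°; offset = 21.4·tan 20.78° = 8.121 m.
Layer 3: sin θ = 1663·sin 13.0°/875 = 0.4275, θ = 25.31°; offset = 20.5·tan 25.31° = 9.695 m.
Layer 4: sin θ = 2809·sin 13.0°/875 = 0.7222, θ = 46.23°; offset = 5.2·tan 46.23° = 5.429 m.
Total horizontal offset = 26.361 m.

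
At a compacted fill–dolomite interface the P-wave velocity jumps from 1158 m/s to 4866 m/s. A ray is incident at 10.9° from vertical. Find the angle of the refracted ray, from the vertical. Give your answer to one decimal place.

52.6°

Snell's law: sin θ₂ = (V₂/V₁)·sin θ₁ = (4866/1158)·sin 10.9° = 0.7946.
θ₂ = sin⁻¹(0.7946) = 52.62° (from vertical).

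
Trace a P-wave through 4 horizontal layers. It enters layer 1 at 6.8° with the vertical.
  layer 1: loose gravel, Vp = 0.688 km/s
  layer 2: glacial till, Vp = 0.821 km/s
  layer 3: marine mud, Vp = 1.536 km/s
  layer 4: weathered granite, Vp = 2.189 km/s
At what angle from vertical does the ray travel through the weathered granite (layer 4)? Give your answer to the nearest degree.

Ray parameter p = sin 6.8° / 0.688 = 1.7210e-01 s/km.
sin θ_4 = p·V_4 = 1.7210e-01 × 2.189 = 0.3767.
θ_4 = arcsin 0.3767 = 22.13°.

22°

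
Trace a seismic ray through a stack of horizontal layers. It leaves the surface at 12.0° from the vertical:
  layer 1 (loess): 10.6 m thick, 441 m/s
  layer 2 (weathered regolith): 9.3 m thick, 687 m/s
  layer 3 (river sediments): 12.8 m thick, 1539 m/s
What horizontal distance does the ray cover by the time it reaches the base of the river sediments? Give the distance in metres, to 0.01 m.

Ray parameter p = sin 12.0° / 441 m/s = 4.7146e-04 s/m.
Layer 1: θ = 12.00°; offset = 10.6·tan 12.00° = 2.2531 m.
Layer 2: sin θ = p·687 = 0.3239 → θ = 18.90°; offset = 9.3·tan 18.90° = 3.1838 m.
Layer 3: sin θ = p·1539 = 0.7256 → θ = 46.52°; offset = 12.8·tan 46.52° = 13.4960 m.
Total horizontal offset = 18.9329 m.

18.93 m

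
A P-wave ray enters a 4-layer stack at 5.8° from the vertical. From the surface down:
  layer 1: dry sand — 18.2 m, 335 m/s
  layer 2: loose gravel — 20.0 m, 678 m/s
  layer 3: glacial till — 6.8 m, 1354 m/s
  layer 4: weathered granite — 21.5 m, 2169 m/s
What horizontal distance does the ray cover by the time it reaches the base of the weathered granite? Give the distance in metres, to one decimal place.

27.7 m

Apply Snell's law at each interface; in layer i the horizontal offset is hᵢ·tan θᵢ.
Layer 1: θ = 5.80°; offset = 18.2·tan 5.80° = 1.849 m.
Layer 2: sin θ = 678·sin 5.8°/335 = 0.2045, θ = 11.80°; offset = 20.0·tan 11.80° = 4.179 m.
Layer 3: sin θ = 1354·sin 5.8°/335 = 0.4084, θ = 24.11°; offset = 6.8·tan 24.11° = 3.043 m.
Layer 4: sin θ = 2169·sin 5.8°/335 = 0.6543, θ = 40.87°; offset = 21.5·tan 40.87° = 18.602 m.
Σ offsets = 27.672 m.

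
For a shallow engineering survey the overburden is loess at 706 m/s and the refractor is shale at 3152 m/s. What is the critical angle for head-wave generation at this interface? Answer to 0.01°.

At critical incidence the refracted ray runs along the interface (θ₂ = 90°), so sin θ_c = V₁/V₂.
θ_c = arcsin(706/3152) = arcsin 0.2240 = 12.94°.

12.94°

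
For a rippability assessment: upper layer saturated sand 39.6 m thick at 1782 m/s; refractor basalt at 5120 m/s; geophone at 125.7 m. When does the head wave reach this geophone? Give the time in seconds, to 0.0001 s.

0.0662 s

t = x/V₂ + 2h·√(V₂²−V₁²)/(V₁V₂).
√(V₂²−V₁²) = √(5120²−1782²) = 4799.9 m/s; delay term = 2·39.6·4799.9/(1782·5120) = 0.04167 s.
t = 125.7/5120 + 0.04167 = 0.06622 s.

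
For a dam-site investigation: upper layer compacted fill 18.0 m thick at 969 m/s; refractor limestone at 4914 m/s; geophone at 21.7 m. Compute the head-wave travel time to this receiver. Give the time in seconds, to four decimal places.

0.0408 s

θ_c = arcsin(V₁/V₂) = arcsin(969/4914) = 11.37°, cos θ_c = 0.9804.
Intercept time tᵢ = 2h cos θ_c / V₁ = 2·18.0·0.9804/969 = 0.03642 s.
t = x/V₂ + tᵢ = 21.7/4914 + 0.03642 = 0.04084 s.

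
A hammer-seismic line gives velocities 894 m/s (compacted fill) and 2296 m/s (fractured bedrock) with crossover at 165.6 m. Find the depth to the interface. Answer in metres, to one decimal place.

x_cross = 2h·√((V₂+V₁)/(V₂−V₁)) → h = x_cross / (2·√((V₂+V₁)/(V₂−V₁))).
√((V₂+V₁)/(V₂−V₁)) = √((2296+894)/(2296−894)) = 1.5084.
h = 165.6 / (2·1.5084) = 54.89 m.

54.9 m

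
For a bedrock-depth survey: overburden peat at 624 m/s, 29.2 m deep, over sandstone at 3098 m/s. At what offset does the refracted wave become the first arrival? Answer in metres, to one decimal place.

θ_c = arcsin(624/3098) = 11.62°, so cos θ_c = 0.9795 and tᵢ = 2h cos θ_c/V₁ = 0.0917 s.
At crossover x/V₁ = x/V₂ + tᵢ ⇒ x = tᵢ/(1/V₁ − 1/V₂) = 0.09167/(1.6026e-03 − 3.2279e-04) = 71.63 m.

71.6 m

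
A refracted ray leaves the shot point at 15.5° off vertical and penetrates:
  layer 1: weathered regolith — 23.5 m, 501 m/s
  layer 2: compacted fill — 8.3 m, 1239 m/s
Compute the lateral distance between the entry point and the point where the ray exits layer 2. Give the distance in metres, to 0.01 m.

p = sin θ₁/V₁ = sin 15.5°/501 = 5.3341e-04 s/m is conserved through the stack.
Layer 1: θ = 15.50°; offset = 23.5·tan 15.50° = 6.5171 m.
Layer 2: sin θ = p·1239 = 0.6609 → θ = 41.37°; offset = 8.3·tan 41.37° = 7.3092 m.
Total horizontal offset = 13.8264 m.

13.83 m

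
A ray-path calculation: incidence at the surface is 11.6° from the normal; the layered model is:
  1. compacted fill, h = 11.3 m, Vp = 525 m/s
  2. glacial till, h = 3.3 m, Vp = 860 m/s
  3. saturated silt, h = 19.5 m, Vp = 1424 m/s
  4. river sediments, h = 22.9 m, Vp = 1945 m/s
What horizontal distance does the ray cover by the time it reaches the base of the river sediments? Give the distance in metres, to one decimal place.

Apply Snell's law at each interface; in layer i the horizontal offset is hᵢ·tan θᵢ.
Layer 1: θ = 11.60°; offset = 11.3·tan 11.60° = 2.320 m.
Layer 2: sin θ = 860·sin 11.6°/525 = 0.3294, θ = 19.23°; offset = 3.3·tan 19.23° = 1.151 m.
Layer 3: sin θ = 1424·sin 11.6°/525 = 0.5454, θ = 33.05°; offset = 19.5·tan 33.05° = 12.689 m.
Layer 4: sin θ = 1945·sin 11.6°/525 = 0.7449, θ = 48.15°; offset = 22.9·tan 48.15° = 25.571 m.
Total horizontal offset = 41.731 m.

41.7 m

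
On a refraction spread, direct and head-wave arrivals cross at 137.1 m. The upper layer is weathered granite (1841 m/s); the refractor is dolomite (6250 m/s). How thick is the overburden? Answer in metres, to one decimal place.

x_cross = 2h·√((V₂+V₁)/(V₂−V₁)) → h = x_cross / (2·√((V₂+V₁)/(V₂−V₁))).
√((V₂+V₁)/(V₂−V₁)) = √((6250+1841)/(6250−1841)) = 1.3547.
h = 137.1 / (2·1.3547) = 50.60 m.

50.6 m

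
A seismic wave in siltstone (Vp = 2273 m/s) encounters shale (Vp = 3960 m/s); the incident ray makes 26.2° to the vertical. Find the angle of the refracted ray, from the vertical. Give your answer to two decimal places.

50.28°

Snell's law: sin θ₂ = (V₂/V₁)·sin θ₁ = (3960/2273)·sin 26.2° = 0.7692.
θ₂ = sin⁻¹(0.7692) = 50.28° (from vertical).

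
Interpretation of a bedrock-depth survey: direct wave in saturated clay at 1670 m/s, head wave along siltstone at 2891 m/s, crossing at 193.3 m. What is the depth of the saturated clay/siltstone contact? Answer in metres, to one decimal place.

50.0 m

h = (x_cross/2)·√((V₂−V₁)/(V₂+V₁)).
(V₂−V₁)/(V₂+V₁) = (2891−1670)/(2891+1670) = 0.2677; √ = 0.5174.
h = (193.3/2)·0.5174 = 50.01 m.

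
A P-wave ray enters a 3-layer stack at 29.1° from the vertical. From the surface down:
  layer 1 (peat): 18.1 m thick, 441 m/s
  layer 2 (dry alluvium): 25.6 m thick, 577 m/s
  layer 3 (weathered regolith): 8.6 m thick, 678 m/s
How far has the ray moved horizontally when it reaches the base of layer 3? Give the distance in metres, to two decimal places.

40.87 m

Apply Snell's law at each interface; in layer i the horizontal offset is hᵢ·tan θᵢ.
Layer 1: θ = 29.10°; offset = 18.1·tan 29.10° = 10.0743 m.
Layer 2: sin θ = 577·sin 29.1°/441 = 0.6363, θ = 39.52°; offset = 25.6·tan 39.52° = 21.1163 m.
Layer 3: sin θ = 678·sin 29.1°/441 = 0.7477, θ = 48.39°; offset = 8.6·tan 48.39° = 9.6835 m.
Σ offsets = 40.8741 m.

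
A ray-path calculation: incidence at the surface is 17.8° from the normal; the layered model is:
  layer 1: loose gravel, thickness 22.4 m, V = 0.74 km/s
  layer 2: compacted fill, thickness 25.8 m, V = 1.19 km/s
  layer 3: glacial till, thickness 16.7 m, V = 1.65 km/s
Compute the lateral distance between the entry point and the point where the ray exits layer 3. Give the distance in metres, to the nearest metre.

37 m

Ray parameter p = sin 17.8° / 0.74 km/s = 4.1310e-01 s/km.
Layer 1: θ = 17.80°; offset = 22.4·tan 17.80° = 7.192 m.
Layer 2: sin θ = p·1.19 = 0.4916 → θ = 29.45°; offset = 25.8·tan 29.45° = 14.564 m.
Layer 3: sin θ = p·1.65 = 0.6816 → θ = 42.97°; offset = 16.7·tan 42.97° = 15.557 m.
Summing the layer offsets gives 37.313 m.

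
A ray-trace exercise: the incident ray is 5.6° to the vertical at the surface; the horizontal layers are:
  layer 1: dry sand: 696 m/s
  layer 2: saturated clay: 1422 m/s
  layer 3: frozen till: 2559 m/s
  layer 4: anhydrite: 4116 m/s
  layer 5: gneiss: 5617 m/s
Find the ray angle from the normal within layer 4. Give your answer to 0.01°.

35.25°

Snell's law across each interface conserves sin θ / V, so sin θ_4 = V_4·sin θ₁/V₁.
sin θ_4 = 4116 × sin 5.6° / 696 = 0.5771.
θ_4 = arcsin 0.5771 = 35.25°.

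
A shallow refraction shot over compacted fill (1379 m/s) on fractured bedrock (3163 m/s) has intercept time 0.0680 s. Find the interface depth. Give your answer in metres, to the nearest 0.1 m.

52.1 m

θ_c = arcsin(1379/3163) = 25.85°; cos θ_c = 0.9000.
tᵢ = 2h cos θ_c/V₁ ⇒ h = tᵢ·V₁/(2 cos θ_c) = 0.068·1379/(2·0.9000) = 52.10 m.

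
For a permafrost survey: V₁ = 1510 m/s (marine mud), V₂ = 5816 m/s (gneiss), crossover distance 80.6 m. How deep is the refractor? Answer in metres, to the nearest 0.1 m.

h = (x_cross/2)·√((V₂−V₁)/(V₂+V₁)).
(V₂−V₁)/(V₂+V₁) = (5816−1510)/(5816+1510) = 0.5878; √ = 0.7667.
h = (80.6/2)·0.7667 = 30.90 m.

30.9 m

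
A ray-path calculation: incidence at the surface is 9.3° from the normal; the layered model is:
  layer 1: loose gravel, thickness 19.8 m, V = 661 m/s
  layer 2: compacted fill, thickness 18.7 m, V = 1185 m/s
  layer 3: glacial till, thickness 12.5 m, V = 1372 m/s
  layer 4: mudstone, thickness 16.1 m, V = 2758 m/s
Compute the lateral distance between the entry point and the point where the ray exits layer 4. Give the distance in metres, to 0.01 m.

Ray parameter p = sin 9.3° / 661 m/s = 2.4448e-04 s/m.
Layer 1: θ = 9.30°; offset = 19.8·tan 9.30° = 3.2424 m.
Layer 2: sin θ = p·1185 = 0.2897 → θ = 16.84°; offset = 18.7·tan 16.84° = 5.6604 m.
Layer 3: sin θ = p·1372 = 0.3354 → θ = 19.60°; offset = 12.5·tan 19.60° = 4.4508 m.
Layer 4: sin θ = p·2758 = 0.6743 → θ = 42.40°; offset = 16.1·tan 42.40° = 14.7007 m.
Total horizontal offset = 28.0542 m.

28.05 m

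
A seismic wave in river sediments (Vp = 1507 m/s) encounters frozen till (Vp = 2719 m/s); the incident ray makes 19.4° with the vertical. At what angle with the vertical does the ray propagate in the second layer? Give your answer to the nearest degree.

37°

Snell's law: sin θ₂ = (V₂/V₁)·sin θ₁ = (2719/1507)·sin 19.4° = 0.5993.
θ₂ = sin⁻¹(0.5993) = 36.82° (from vertical).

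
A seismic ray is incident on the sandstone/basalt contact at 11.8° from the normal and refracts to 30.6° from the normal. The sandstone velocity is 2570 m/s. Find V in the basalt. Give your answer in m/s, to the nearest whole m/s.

6397 m/s

sin 11.8° = 0.2045; sin 30.6° = 0.5090.
V₂ = V₁·(sin θ₂/sin θ₁) = 2570·(0.5090/0.2045) = 6397.37 m/s.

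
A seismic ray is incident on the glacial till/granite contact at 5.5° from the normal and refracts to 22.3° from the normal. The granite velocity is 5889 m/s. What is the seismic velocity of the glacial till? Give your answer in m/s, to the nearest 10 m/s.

sin 5.5° = 0.0958; sin 22.3° = 0.3795.
V₁ = V₂·(sin θ₁/sin θ₂) = 5889·(0.0958/0.3795) = 1487.49 m/s.

1490 m/s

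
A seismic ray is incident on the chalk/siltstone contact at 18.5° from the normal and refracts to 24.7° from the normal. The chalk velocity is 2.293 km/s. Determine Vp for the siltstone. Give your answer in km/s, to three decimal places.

sin 18.5° = 0.3173; sin 24.7° = 0.4179.
V₂ = V₁·(sin θ₂/sin θ₁) = 2.293·(0.4179/0.3173) = 3.020 km/s.

3.020 km/s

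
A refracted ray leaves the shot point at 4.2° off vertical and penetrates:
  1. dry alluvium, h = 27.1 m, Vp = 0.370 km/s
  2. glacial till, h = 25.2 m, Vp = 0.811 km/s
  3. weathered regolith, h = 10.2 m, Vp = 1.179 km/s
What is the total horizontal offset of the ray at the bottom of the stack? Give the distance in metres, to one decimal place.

8.5 m

p = sin θ₁/V₁ = sin 4.2°/0.370 = 1.9794e-01 s/km is conserved through the stack.
Layer 1: θ = 4.20°; offset = 27.1·tan 4.20° = 1.990 m.
Layer 2: sin θ = p·0.811 = 0.1605 → θ = 9.24°; offset = 25.2·tan 9.24° = 4.099 m.
Layer 3: sin θ = p·1.179 = 0.2334 → θ = 13.50°; offset = 10.2·tan 13.50° = 2.448 m.
Summing the layer offsets gives 8.537 m.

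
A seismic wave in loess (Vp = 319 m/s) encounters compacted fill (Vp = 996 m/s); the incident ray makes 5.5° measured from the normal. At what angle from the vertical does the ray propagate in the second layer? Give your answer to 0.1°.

sin θ₁/V₁ = sin θ₂/V₂ ⇒ sin θ₂ = 996·sin 5.5°/319 = 996·0.0958/319 = 0.2993.
θ₂ = sin⁻¹(0.2993) = 17.41° (from vertical).

17.4°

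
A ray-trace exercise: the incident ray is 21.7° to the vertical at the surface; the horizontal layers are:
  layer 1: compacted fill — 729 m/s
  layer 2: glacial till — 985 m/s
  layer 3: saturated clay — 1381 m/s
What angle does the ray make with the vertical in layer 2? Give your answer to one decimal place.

30.0°

Snell's law across each interface conserves sin θ / V, so sin θ_2 = V_2·sin θ₁/V₁.
sin θ_2 = 985 × sin 21.7° / 729 = 0.4996.
θ_2 = 29.97° from the vertical.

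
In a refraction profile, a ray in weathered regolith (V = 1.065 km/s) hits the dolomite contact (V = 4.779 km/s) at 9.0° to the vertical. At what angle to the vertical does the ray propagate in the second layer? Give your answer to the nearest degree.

sin θ₁/V₁ = sin θ₂/V₂ ⇒ sin θ₂ = 4.779·sin 9.0°/1.065 = 4.779·0.1564/1.065 = 0.7020.
θ₂ = arcsin 0.7020 = 44.59° from the normal.

45°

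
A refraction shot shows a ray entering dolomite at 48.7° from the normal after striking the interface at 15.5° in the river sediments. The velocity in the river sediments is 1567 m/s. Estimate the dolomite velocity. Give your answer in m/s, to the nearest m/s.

Snell's law: sin 15.5°/V₁ = sin 48.7°/V₂.
V₂ = V₁·sin 48.7°/sin 15.5° = 1567 × 2.8112 = 4405.17 m/s.

4405 m/s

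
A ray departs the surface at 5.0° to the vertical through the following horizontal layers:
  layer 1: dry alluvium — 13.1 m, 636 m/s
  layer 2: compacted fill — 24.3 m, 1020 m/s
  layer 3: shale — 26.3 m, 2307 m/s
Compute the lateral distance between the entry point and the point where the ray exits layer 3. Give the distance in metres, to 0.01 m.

13.34 m

p = sin θ₁/V₁ = sin 5.0°/636 = 1.3704e-04 s/m is conserved through the stack.
Layer 1: θ = 5.00°; offset = 13.1·tan 5.00° = 1.1461 m.
Layer 2: sin θ = p·1020 = 0.1398 → θ = 8.04°; offset = 24.3·tan 8.04° = 3.4303 m.
Layer 3: sin θ = p·2307 = 0.3161 → θ = 18.43°; offset = 26.3·tan 18.43° = 8.7641 m.
Σ offsets = 13.3405 m.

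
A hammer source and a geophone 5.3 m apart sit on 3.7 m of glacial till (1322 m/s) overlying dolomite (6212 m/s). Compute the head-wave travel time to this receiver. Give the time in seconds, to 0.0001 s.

0.0063 s

t = x/V₂ + 2h·√(V₂²−V₁²)/(V₁V₂).
√(V₂²−V₁²) = √(6212²−1322²) = 6069.7 m/s; delay term = 2·3.7·6069.7/(1322·6212) = 0.00547 s.
t = 5.3/6212 + 0.00547 = 0.00632 s.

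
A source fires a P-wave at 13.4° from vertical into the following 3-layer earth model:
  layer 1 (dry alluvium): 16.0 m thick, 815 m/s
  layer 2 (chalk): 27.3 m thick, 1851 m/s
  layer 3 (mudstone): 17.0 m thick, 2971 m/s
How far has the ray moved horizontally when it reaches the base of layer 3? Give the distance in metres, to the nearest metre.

p = sin θ₁/V₁ = sin 13.4°/815 = 2.8435e-04 s/m is conserved through the stack.
Layer 1: θ = 13.40°; offset = 16.0·tan 13.40° = 3.812 m.
Layer 2: sin θ = p·1851 = 0.5263 → θ = 31.76°; offset = 27.3·tan 31.76° = 16.899 m.
Layer 3: sin θ = p·2971 = 0.8448 → θ = 57.65°; offset = 17.0·tan 57.65° = 26.841 m.
Summing the layer offsets gives 47.552 m.

48 m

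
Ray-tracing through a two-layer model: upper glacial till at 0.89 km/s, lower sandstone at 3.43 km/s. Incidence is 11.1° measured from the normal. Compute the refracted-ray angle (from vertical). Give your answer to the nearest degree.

48°

Snell's law: sin θ₂ = (V₂/V₁)·sin θ₁ = (3.43/0.89)·sin 11.1° = 0.7420.
θ₂ = arcsin 0.7420 = 47.90° from the normal.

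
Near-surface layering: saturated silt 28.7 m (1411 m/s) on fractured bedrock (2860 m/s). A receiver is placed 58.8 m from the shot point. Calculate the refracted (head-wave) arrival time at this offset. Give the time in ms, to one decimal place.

t = x/V₂ + 2h·√(V₂²−V₁²)/(V₁V₂).
√(V₂²−V₁²) = √(2860²−1411²) = 2487.7 m/s; delay term = 2·28.7·2487.7/(1411·2860) = 0.03538 s.
t = 58.8/2860 + 0.03538 = 0.05594 s.

55.9 ms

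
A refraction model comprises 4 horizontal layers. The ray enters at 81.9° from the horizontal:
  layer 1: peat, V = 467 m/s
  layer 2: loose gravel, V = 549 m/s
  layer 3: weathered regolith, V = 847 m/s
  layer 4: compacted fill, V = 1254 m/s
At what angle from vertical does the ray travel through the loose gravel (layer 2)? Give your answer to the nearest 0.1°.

9.5°

From the normal: θ₁ = 90° − 81.9° = 8.1°.
Snell's law across each interface conserves sin θ / V, so sin θ_2 = V_2·sin θ₁/V₁.
sin θ_2 = 549 × sin 8.1° / 467 = 0.1656.
θ_2 = 9.53° from the vertical.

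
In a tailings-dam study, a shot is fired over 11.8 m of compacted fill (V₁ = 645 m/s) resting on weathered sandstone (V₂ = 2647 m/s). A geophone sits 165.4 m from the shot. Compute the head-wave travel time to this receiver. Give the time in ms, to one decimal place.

t = x/V₂ + 2h·√(V₂²−V₁²)/(V₁V₂).
√(V₂²−V₁²) = √(2647²−645²) = 2567.2 m/s; delay term = 2·11.8·2567.2/(645·2647) = 0.03549 s.
t = 165.4/2647 + 0.03549 = 0.09797 s.

98.0 ms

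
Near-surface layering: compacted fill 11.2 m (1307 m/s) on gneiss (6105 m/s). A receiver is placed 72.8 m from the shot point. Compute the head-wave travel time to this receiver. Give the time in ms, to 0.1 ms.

28.7 ms

θ_c = arcsin(V₁/V₂) = arcsin(1307/6105) = 12.36°, cos θ_c = 0.9768.
Intercept time tᵢ = 2h cos θ_c / V₁ = 2·11.2·0.9768/1307 = 0.01674 s.
t = x/V₂ + tᵢ = 72.8/6105 + 0.01674 = 0.02867 s.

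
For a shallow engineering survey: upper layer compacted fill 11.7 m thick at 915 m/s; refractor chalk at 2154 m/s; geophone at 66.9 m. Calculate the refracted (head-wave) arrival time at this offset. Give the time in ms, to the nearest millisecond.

t = x/V₂ + 2h·√(V₂²−V₁²)/(V₁V₂).
√(V₂²−V₁²) = √(2154²−915²) = 1950.0 m/s; delay term = 2·11.7·1950.0/(915·2154) = 0.02315 s.
t = 66.9/2154 + 0.02315 = 0.05421 s.

54 ms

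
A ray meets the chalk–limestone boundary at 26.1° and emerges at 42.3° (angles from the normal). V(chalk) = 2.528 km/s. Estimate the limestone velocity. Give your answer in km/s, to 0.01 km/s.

3.87 km/s

Snell's law: sin 26.1°/V₁ = sin 42.3°/V₂.
V₂ = V₁·sin 42.3°/sin 26.1° = 2.528 × 1.5298 = 3.87 km/s.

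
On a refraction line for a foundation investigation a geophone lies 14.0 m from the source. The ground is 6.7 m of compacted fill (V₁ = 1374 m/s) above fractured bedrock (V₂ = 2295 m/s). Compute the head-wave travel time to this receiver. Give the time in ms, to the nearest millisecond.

14 ms

t = x/V₂ + 2h·√(V₂²−V₁²)/(V₁V₂).
√(V₂²−V₁²) = √(2295²−1374²) = 1838.2 m/s; delay term = 2·6.7·1838.2/(1374·2295) = 0.00781 s.
t = 14.0/2295 + 0.00781 = 0.01391 s.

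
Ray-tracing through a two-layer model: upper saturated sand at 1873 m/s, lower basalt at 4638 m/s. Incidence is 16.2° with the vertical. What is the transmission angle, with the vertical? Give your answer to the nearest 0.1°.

Snell's law: sin θ₂ = (V₂/V₁)·sin θ₁ = (4638/1873)·sin 16.2° = 0.6908.
θ₂ = sin⁻¹(0.6908) = 43.70° (from vertical).

43.7°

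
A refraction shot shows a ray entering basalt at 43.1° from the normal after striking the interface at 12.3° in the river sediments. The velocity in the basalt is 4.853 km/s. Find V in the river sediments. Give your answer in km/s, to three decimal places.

Snell's law: sin 12.3°/V₁ = sin 43.1°/V₂.
V₁ = V₂·sin 12.3°/sin 43.1° = 4.853 × 0.3118 = 1.513 km/s.

1.513 km/s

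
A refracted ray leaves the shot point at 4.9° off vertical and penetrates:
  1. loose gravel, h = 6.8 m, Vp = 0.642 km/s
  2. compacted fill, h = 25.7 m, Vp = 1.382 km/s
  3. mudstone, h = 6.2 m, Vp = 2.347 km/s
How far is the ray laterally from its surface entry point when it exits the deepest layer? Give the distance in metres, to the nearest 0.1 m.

Apply Snell's law at each interface; in layer i the horizontal offset is hᵢ·tan θᵢ.
Layer 1: θ = 4.90°; offset = 6.8·tan 4.90° = 0.583 m.
Layer 2: sin θ = 1.382·sin 4.9°/0.642 = 0.1839, θ = 10.60°; offset = 25.7·tan 10.60° = 4.807 m.
Layer 3: sin θ = 2.347·sin 4.9°/0.642 = 0.3123, θ = 18.20°; offset = 6.2·tan 18.20° = 2.038 m.
Summing the layer offsets gives 7.428 m.

7.4 m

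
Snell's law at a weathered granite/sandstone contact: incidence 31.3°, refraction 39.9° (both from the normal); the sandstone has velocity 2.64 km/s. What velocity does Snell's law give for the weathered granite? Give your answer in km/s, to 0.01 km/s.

Snell's law: sin 31.3°/V₁ = sin 39.9°/V₂.
V₁ = V₂·sin 31.3°/sin 39.9° = 2.64 × 0.8099 = 2.14 km/s.

2.14 km/s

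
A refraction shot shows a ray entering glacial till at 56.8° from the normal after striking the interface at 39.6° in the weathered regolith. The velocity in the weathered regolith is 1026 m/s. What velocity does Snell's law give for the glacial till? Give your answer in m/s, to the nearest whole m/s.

sin 39.6° = 0.6374; sin 56.8° = 0.8368.
V₂ = V₁·(sin θ₂/sin θ₁) = 1026·(0.8368/0.6374) = 1346.86 m/s.

1347 m/s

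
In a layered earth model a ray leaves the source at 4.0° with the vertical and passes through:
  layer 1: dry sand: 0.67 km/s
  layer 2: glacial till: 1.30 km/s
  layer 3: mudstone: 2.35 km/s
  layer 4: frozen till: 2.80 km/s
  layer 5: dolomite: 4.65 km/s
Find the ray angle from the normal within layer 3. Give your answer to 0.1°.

14.2°

Ray parameter p = sin 4.0° / 0.67 = 1.0411e-01 s/km.
sin θ_3 = p·V_3 = 1.0411e-01 × 2.35 = 0.2447.
θ_3 = 14.16° from the vertical.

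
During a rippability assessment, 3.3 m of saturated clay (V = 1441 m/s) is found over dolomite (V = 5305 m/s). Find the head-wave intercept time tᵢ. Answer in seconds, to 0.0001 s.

0.0044 s

θ_c = arcsin(V₁/V₂) = arcsin(1441/5305) = 15.76°; cos θ_c = 0.9624.
tᵢ = 2h·cos θ_c / V₁ = 2·3.3·0.9624 / 1441 = 0.00441 s.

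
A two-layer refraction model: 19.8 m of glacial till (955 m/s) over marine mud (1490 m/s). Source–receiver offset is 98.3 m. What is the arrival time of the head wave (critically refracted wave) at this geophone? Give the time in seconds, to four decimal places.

t = x/V₂ + 2h·√(V₂²−V₁²)/(V₁V₂).
√(V₂²−V₁²) = √(1490²−955²) = 1143.7 m/s; delay term = 2·19.8·1143.7/(955·1490) = 0.03183 s.
t = 98.3/1490 + 0.03183 = 0.09780 s.

0.0978 s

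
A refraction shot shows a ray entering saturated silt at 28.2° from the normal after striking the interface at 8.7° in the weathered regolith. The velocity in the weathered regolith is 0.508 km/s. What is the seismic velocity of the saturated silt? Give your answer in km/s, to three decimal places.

1.587 km/s

sin 8.7° = 0.1513; sin 28.2° = 0.4726.
V₂ = V₁·(sin θ₂/sin θ₁) = 0.508·(0.4726/0.1513) = 1.587 km/s.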